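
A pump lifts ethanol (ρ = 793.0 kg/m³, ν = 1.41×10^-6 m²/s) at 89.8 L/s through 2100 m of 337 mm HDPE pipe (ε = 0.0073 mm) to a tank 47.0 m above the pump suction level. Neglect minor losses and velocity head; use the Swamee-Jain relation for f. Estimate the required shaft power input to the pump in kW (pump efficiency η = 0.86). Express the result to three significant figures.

P_shaft ≈ 42.2 kW

V = 4Q/(πD²) = 1.007 m/s; Re = 2.41×10^5; ε/D = 2.17×10^-5; f = 0.01521
h_f = f(L/D)V²/2g = 4.896 m
Total head H = z + h_f = 47.0 + 4.896 = 51.90 m
P_hyd = ρgQH = 793.0·9.81·0.0898·51.90 = 36.25 kW
P_shaft = P_hyd/η = 36.25/0.86 = 42.16 kW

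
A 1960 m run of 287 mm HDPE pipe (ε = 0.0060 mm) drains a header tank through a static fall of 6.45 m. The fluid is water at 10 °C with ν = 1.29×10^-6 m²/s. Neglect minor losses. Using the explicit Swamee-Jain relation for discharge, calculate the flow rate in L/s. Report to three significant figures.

Swamee-Jain (Type II): Q = -0.965·√(gD⁵h_f/L)·ln[ε/(3.7D) + √(3.17ν²L/(gD³h_f))]
√(gD⁵h_f/L) = √(9.81·0.287⁵·6.45/1960) = 0.007929
ε/(3.7D) = 5.65×10^-6; √(3.17ν²L/(gD³h_f)) = 8.31×10^-5
Q = -0.965·0.007929·ln(8.879×10^-5) = 0.07138 m³/s
Check: V = 1.10 m/s, Re = 2.45×10^5, f = 0.01515, h_f = 6.42 m ≈ 6.45 m ✓

Q ≈ 71.4 L/s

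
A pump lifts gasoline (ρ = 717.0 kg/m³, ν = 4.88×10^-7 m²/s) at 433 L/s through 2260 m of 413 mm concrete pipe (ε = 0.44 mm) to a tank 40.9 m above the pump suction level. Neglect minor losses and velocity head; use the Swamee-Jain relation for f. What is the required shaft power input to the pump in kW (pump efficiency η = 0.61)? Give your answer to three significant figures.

V = 4Q/(πD²) = 3.232 m/s; Re = 2.74×10^6; ε/D = 0.00107; f = 0.02010
h_f = f(L/D)V²/2g = 58.56 m
Total head H = z + h_f = 40.9 + 58.56 = 99.46 m
P_hyd = ρgQH = 717.0·9.81·0.433·99.46 = 302.9 kW
P_shaft = P_hyd/η = 302.9/0.61 = 496.6 kW

P_shaft ≈ 497 kW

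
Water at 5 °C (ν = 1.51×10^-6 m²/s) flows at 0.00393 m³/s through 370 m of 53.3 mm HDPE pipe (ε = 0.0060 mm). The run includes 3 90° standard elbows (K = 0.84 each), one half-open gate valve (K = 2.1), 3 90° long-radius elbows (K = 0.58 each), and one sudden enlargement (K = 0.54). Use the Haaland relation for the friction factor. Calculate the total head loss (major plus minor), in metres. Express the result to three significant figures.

V = 4Q/(πD²) = 1.761 m/s; V²/2g = 0.1581 m
Re = 6.22×10^4, ε/D = 1.13×10^-4 → f = 0.02010 (Haaland)
Major: h_f = f(L/D)·V²/2g = 0.02010·6942·0.1581 = 22.07 m
Minor: ΣK = 6.90; h_m = ΣK·V²/2g = 1.091 m
Total H_L = 22.07 + 1.091 = 23.16 m

H_L ≈ 23.2 m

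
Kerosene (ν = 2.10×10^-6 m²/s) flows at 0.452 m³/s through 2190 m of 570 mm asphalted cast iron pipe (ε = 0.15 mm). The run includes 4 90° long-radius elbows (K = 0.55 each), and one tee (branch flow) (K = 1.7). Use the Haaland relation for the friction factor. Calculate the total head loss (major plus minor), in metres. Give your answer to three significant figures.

V = 4Q/(πD²) = 1.771 m/s; V²/2g = 0.1599 m
Re = 4.81×10^5, ε/D = 2.63×10^-4 → f = 0.01590 (Haaland)
Major: h_f = f(L/D)·V²/2g = 0.01590·3842·0.1599 = 9.767 m
Minor: ΣK = 3.90; h_m = ΣK·V²/2g = 0.6237 m
Total H_L = 9.767 + 0.6237 = 10.39 m

H_L ≈ 10.4 m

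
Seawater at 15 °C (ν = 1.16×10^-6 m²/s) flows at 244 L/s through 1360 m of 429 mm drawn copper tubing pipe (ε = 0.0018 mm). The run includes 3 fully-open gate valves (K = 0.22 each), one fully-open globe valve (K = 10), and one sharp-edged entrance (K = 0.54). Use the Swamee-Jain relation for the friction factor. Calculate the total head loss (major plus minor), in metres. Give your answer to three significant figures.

V = 4Q/(πD²) = 1.688 m/s; V²/2g = 0.1452 m
Re = 6.24×10^5, ε/D = 4.20×10^-6 → f = 0.01266 (Swamee-Jain)
Major: h_f = f(L/D)·V²/2g = 0.01266·3170·0.1452 = 5.831 m
Minor: ΣK = 11.2; h_m = ΣK·V²/2g = 1.627 m
Total H_L = 5.831 + 1.627 = 7.457 m

H_L ≈ 7.46 m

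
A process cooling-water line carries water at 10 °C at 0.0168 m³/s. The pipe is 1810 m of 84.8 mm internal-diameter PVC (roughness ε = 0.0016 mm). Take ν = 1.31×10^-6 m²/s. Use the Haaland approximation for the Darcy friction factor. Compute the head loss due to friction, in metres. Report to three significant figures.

V = 4Q/(πD²) = 4·0.0168/(π·0.0848²) = 2.975 m/s
Re = VD/ν = 2.975·0.0848/1.31×10^-6 = 1.93×10^5 → turbulent
ε/D = 0.0016/84.8 = 1.89×10^-5
Haaland: f = 0.01573
h_f = f(L/D)V²/(2g) = 0.01573·(1810/0.0848)·2.975²/(2·9.81) = 151.4 m

h_f ≈ 151 m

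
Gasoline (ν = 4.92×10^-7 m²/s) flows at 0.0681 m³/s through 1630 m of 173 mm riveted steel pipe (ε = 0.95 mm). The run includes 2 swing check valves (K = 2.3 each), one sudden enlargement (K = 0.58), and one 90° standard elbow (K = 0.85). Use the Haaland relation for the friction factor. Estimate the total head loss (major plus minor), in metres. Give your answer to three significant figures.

H_L ≈ 129 m

V = 4Q/(πD²) = 2.897 m/s; V²/2g = 0.4278 m
Re = 1.02×10^6, ε/D = 0.00549 → f = 0.03139 (Haaland)
Major: h_f = f(L/D)·V²/2g = 0.03139·9422·0.4278 = 126.5 m
Minor: ΣK = 6.03; h_m = ΣK·V²/2g = 2.580 m
Total H_L = 126.5 + 2.580 = 129.1 m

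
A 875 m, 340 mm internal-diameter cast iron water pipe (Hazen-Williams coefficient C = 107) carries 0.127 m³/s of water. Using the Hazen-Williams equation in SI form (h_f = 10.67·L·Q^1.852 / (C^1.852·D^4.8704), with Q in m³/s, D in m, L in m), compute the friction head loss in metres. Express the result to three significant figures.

h_f = 10.67·875·0.127^1.852 / (107^1.852·0.340^4.8704) = 6.822 m

h_f ≈ 6.82 m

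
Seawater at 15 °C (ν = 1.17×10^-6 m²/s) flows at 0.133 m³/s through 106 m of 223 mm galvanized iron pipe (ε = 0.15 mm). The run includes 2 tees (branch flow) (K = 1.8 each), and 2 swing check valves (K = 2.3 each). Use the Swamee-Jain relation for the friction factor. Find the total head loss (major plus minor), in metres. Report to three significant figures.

V = 4Q/(πD²) = 3.405 m/s; V²/2g = 0.5910 m
Re = 6.49×10^5, ε/D = 6.73×10^-4 → f = 0.01860 (Swamee-Jain)
Major: h_f = f(L/D)·V²/2g = 0.01860·475.3·0.5910 = 5.224 m
Minor: ΣK = 8.20; h_m = ΣK·V²/2g = 4.846 m
Total H_L = 5.224 + 4.846 = 10.07 m

H_L ≈ 10.1 m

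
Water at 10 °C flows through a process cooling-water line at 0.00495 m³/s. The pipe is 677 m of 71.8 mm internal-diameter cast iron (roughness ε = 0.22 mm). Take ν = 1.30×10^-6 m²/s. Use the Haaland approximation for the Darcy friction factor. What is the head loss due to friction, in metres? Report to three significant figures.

h_f ≈ 20.1 m

V = 4Q/(πD²) = 4·0.00495/(π·0.0718²) = 1.223 m/s
Re = VD/ν = 1.223·0.0718/1.30×10^-6 = 6.75×10^4 → turbulent
ε/D = 0.22/71.8 = 0.00306
Haaland: f = 0.02805
h_f = f(L/D)V²/(2g) = 0.02805·(677/0.0718)·1.223²/(2·9.81) = 20.15 m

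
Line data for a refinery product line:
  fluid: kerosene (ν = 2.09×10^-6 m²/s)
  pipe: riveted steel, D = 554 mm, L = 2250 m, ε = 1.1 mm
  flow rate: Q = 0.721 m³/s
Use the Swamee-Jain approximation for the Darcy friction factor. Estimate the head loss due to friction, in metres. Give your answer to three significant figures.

h_f ≈ 43.9 m

V = 4Q/(πD²) = 4·0.721/(π·0.554²) = 2.991 m/s
Re = VD/ν = 2.991·0.554/2.09×10^-6 = 7.93×10^5 → turbulent
ε/D = 1.1/554 = 0.00199
Swamee-Jain: f = 0.02370
h_f = f(L/D)V²/(2g) = 0.02370·(2250/0.554)·2.991²/(2·9.81) = 43.88 m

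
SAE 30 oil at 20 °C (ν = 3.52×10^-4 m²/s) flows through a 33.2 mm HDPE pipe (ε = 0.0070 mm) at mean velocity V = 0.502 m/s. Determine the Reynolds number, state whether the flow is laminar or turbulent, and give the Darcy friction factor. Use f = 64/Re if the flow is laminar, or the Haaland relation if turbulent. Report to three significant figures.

Re = VD/ν = 0.5020·0.0332/3.52×10^-4 = 47.3
Re < 2300 → laminar → f = 64/Re = 1.352

Re ≈ 47.3; laminar; f = 64/Re ≈ 1.35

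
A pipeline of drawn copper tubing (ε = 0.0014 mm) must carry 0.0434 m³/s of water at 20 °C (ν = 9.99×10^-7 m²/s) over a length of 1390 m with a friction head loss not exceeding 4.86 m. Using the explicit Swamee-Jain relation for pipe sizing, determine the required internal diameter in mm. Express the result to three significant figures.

D ≈ 236 mm

Swamee-Jain (Type III): D = 0.66·[ε^1.25·(LQ²/(gh_f))^4.75 + ν·Q^9.4·(L/(gh_f))^5.2]^0.04
LQ²/(gh_f) = 0.05491; L/(gh_f) = 29.15
Term 1 = ε^1.25·(…)^4.75 = 4.97×10^-14; Term 2 = ν·Q^9.4·(…)^5.2 = 6.43×10^-12
D = 0.66·(4.97×10^-14 + 6.43×10^-12)^0.04 = 0.2355 m = 236 mm
Check: V = 0.996 m/s, Re = 2.35×10^5, f = 0.01512, h_f = 4.51 m ≈ 4.86 m ✓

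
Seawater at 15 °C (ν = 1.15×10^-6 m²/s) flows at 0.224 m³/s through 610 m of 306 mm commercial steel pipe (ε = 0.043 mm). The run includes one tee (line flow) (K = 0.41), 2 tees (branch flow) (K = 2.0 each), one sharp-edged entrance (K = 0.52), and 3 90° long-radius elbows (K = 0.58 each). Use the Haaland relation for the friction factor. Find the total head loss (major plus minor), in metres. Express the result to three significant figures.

V = 4Q/(πD²) = 3.046 m/s; V²/2g = 0.4729 m
Re = 8.10×10^5, ε/D = 1.41×10^-4 → f = 0.01409 (Haaland)
Major: h_f = f(L/D)·V²/2g = 0.01409·1993·0.4729 = 13.29 m
Minor: ΣK = 6.67; h_m = ΣK·V²/2g = 3.154 m
Total H_L = 13.29 + 3.154 = 16.44 m

H_L ≈ 16.4 m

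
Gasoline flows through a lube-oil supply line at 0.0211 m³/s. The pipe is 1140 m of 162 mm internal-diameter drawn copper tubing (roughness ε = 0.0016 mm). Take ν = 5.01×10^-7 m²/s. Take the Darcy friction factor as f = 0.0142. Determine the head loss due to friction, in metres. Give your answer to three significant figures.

V = 4Q/(πD²) = 4·0.0211/(π·0.162²) = 1.024 m/s
h_f = f(L/D)V²/(2g) = 0.01420·(1140/0.162)·1.024²/(2·9.81) = 5.337 m

h_f ≈ 5.34 m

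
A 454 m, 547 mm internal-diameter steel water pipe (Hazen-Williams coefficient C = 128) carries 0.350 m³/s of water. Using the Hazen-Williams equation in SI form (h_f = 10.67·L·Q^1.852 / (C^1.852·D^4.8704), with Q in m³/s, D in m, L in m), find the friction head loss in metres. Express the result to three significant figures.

h_f ≈ 1.64 m

h_f = 10.67·454·0.350^1.852 / (128^1.852·0.547^4.8704) = 1.638 m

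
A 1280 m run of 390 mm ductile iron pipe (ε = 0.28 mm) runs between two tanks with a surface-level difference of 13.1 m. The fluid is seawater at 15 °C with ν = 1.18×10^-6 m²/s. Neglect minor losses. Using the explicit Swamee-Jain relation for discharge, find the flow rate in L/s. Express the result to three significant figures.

Swamee-Jain (Type II): Q = -0.965·√(gD⁵h_f/L)·ln[ε/(3.7D) + √(3.17ν²L/(gD³h_f))]
√(gD⁵h_f/L) = √(9.81·0.390⁵·13.1/1280) = 0.03010
ε/(3.7D) = 1.94×10^-4; √(3.17ν²L/(gD³h_f)) = 2.72×10^-5
Q = -0.965·0.03010·ln(2.213×10^-4) = 0.2444 m³/s
Check: V = 2.05 m/s, Re = 6.76×10^5, f = 0.01882, h_f = 13.2 m ≈ 13.1 m ✓

Q ≈ 244 L/s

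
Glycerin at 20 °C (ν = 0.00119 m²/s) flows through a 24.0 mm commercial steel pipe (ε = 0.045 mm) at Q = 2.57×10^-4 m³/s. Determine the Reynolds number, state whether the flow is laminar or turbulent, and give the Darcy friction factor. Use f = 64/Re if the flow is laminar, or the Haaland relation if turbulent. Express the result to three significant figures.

Re ≈ 11.5; laminar; f = 64/Re ≈ 5.59

V = 4Q/(πD²) = 0.5681 m/s
Re = VD/ν = 0.5681·0.0240/0.00119 = 11.5
Re < 2300 → laminar → f = 64/Re = 5.586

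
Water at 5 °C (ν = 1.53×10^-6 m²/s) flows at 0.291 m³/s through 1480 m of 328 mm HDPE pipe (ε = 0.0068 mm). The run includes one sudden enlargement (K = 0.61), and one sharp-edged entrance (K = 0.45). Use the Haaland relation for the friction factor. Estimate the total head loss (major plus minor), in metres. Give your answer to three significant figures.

H_L ≈ 34.8 m

V = 4Q/(πD²) = 3.444 m/s; V²/2g = 0.6045 m
Re = 7.38×10^5, ε/D = 2.07×10^-5 → f = 0.01252 (Haaland)
Major: h_f = f(L/D)·V²/2g = 0.01252·4512·0.6045 = 34.15 m
Minor: ΣK = 1.06; h_m = ΣK·V²/2g = 0.6408 m
Total H_L = 34.15 + 0.6408 = 34.79 m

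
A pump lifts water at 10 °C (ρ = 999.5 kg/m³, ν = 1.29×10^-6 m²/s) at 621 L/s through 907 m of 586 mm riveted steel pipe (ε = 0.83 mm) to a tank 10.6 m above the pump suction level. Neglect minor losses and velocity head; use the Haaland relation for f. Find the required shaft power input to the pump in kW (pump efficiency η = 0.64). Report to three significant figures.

V = 4Q/(πD²) = 2.303 m/s; Re = 1.05×10^6; ε/D = 0.00142; f = 0.02165
h_f = f(L/D)V²/2g = 9.056 m
Total head H = z + h_f = 10.6 + 9.056 = 19.66 m
P_hyd = ρgQH = 999.5·9.81·0.621·19.66 = 119.7 kW
P_shaft = P_hyd/η = 119.7/0.64 = 187.0 kW

P_shaft ≈ 187 kW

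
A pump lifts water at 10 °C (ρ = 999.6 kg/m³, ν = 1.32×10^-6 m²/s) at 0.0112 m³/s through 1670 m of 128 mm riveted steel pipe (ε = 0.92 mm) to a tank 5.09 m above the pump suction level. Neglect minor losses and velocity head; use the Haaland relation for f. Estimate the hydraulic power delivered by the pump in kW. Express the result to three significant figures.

V = 4Q/(πD²) = 0.8704 m/s; Re = 8.44×10^4; ε/D = 0.00719; f = 0.03487
h_f = f(L/D)V²/2g = 17.57 m
Total head H = z + h_f = 5.09 + 17.57 = 22.66 m
P_hyd = ρgQH = 999.6·9.81·0.0112·22.66 = 2.488 kW

P_hyd ≈ 2.49 kW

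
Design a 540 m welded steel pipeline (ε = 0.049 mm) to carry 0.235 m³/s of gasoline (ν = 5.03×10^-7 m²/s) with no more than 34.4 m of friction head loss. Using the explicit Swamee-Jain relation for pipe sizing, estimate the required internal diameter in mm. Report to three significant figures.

D ≈ 255 mm

Swamee-Jain (Type III): D = 0.66·[ε^1.25·(LQ²/(gh_f))^4.75 + ν·Q^9.4·(L/(gh_f))^5.2]^0.04
LQ²/(gh_f) = 0.08837; L/(gh_f) = 1.600
Term 1 = ε^1.25·(…)^4.75 = 4.05×10^-11; Term 2 = ν·Q^9.4·(…)^5.2 = 7.10×10^-12
D = 0.66·(4.05×10^-11 + 7.10×10^-12)^0.04 = 0.2551 m = 255 mm
Check: V = 4.60 m/s, Re = 2.33×10^6, f = 0.01415, h_f = 32.3 m ≈ 34.4 m ✓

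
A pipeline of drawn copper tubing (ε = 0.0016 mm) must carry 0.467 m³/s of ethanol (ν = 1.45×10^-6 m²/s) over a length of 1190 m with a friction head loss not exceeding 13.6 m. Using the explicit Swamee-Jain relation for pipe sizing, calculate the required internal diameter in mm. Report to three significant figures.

D ≈ 457 mm

Swamee-Jain (Type III): D = 0.66·[ε^1.25·(LQ²/(gh_f))^4.75 + ν·Q^9.4·(L/(gh_f))^5.2]^0.04
LQ²/(gh_f) = 1.945; L/(gh_f) = 8.919
Term 1 = ε^1.25·(…)^4.75 = 1.34×10^-6; Term 2 = ν·Q^9.4·(…)^5.2 = 9.88×10^-5
D = 0.66·(1.34×10^-6 + 9.88×10^-5)^0.04 = 0.4566 m = 457 mm
Check: V = 2.85 m/s, Re = 8.98×10^5, f = 0.01190, h_f = 12.9 m ≈ 13.6 m ✓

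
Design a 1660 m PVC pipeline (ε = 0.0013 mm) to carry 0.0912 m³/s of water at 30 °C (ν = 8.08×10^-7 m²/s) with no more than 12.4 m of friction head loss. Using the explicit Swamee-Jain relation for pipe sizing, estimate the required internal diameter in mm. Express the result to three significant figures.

Swamee-Jain (Type III): D = 0.66·[ε^1.25·(LQ²/(gh_f))^4.75 + ν·Q^9.4·(L/(gh_f))^5.2]^0.04
LQ²/(gh_f) = 0.1135; L/(gh_f) = 13.65
Term 1 = ε^1.25·(…)^4.75 = 1.42×10^-12; Term 2 = ν·Q^9.4·(…)^5.2 = 1.08×10^-10
D = 0.66·(1.42×10^-12 + 1.08×10^-10)^0.04 = 0.2637 m = 264 mm
Check: V = 1.67 m/s, Re = 5.45×10^5, f = 0.01298, h_f = 11.6 m ≈ 12.4 m ✓

D ≈ 264 mm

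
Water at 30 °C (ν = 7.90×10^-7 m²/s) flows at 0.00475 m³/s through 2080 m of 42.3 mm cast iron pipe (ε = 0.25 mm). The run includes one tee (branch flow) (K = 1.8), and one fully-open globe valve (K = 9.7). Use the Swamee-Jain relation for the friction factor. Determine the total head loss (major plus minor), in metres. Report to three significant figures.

V = 4Q/(πD²) = 3.380 m/s; V²/2g = 0.5823 m
Re = 1.81×10^5, ε/D = 0.00591 → f = 0.03262 (Swamee-Jain)
Major: h_f = f(L/D)·V²/2g = 0.03262·49173·0.5823 = 933.9 m
Minor: ΣK = 11.5; h_m = ΣK·V²/2g = 6.696 m
Total H_L = 933.9 + 6.696 = 940.6 m

H_L ≈ 941 m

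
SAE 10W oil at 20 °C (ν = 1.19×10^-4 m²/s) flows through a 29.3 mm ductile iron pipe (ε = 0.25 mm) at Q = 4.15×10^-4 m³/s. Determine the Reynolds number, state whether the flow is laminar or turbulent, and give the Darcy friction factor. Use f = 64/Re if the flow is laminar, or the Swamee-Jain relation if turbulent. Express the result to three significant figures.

V = 4Q/(πD²) = 0.6155 m/s
Re = VD/ν = 0.6155·0.0293/1.19×10^-4 = 152
Re < 2300 → laminar → f = 64/Re = 0.4223

Re ≈ 152; laminar; f = 64/Re ≈ 0.422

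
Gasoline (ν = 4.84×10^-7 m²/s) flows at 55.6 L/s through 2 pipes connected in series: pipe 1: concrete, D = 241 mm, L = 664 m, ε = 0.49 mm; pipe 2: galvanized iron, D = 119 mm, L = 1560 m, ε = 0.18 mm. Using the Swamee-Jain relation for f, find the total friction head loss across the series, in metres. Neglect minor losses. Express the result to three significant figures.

Pipe 1: V = 1.219 m/s, Re = 6.07×10^5, ε/D = 0.00203, f = 0.02392, h_1 = f(L/D)V²/2g = 4.991 m
Pipe 2: V = 4.999 m/s, Re = 1.23×10^6, ε/D = 0.00151, f = 0.02203, h_2 = f(L/D)V²/2g = 367.8 m
Series → Q common, losses add: H = Σh = 372.8 m

H ≈ 373 m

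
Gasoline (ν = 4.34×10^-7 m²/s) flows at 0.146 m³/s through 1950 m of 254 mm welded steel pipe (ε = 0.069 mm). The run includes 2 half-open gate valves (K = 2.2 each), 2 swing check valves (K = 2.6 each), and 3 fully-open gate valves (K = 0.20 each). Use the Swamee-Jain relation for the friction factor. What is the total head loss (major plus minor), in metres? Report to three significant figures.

V = 4Q/(πD²) = 2.881 m/s; V²/2g = 0.4231 m
Re = 1.69×10^6, ε/D = 2.72×10^-4 → f = 0.01519 (Swamee-Jain)
Major: h_f = f(L/D)·V²/2g = 0.01519·7677·0.4231 = 49.34 m
Minor: ΣK = 10.2; h_m = ΣK·V²/2g = 4.316 m
Total H_L = 49.34 + 4.316 = 53.66 m

H_L ≈ 53.7 m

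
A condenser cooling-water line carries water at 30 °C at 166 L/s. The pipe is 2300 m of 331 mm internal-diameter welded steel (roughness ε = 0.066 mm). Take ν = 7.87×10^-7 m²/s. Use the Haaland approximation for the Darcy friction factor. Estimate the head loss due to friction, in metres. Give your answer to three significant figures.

h_f ≈ 19.5 m

V = 4Q/(πD²) = 4·0.166/(π·0.331²) = 1.929 m/s
Re = VD/ν = 1.929·0.331/7.87×10^-7 = 8.11×10^5 → turbulent
ε/D = 0.066/331 = 1.99×10^-4
Haaland: f = 0.01476
h_f = f(L/D)V²/(2g) = 0.01476·(2300/0.331)·1.929²/(2·9.81) = 19.46 m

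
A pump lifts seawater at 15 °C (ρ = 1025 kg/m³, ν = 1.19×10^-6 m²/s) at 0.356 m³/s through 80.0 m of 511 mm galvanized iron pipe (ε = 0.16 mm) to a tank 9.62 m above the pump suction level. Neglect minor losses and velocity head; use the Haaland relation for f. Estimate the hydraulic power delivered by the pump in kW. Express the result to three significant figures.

V = 4Q/(πD²) = 1.736 m/s; Re = 7.45×10^5; ε/D = 3.13×10^-4; f = 0.01591
h_f = f(L/D)V²/2g = 0.3826 m
Total head H = z + h_f = 9.62 + 0.3826 = 10.00 m
P_hyd = ρgQH = 1025·9.81·0.356·10.00 = 35.81 kW

P_hyd ≈ 35.8 kW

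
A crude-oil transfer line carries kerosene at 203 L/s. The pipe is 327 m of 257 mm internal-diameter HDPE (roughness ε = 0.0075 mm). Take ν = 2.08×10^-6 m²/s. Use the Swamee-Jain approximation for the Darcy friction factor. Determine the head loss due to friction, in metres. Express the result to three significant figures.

V = 4Q/(πD²) = 4·0.203/(π·0.257²) = 3.913 m/s
Re = VD/ν = 3.913·0.257/2.08×10^-6 = 4.84×10^5 → turbulent
ε/D = 0.0075/257 = 2.92×10^-5
Swamee-Jain: f = 0.01361
h_f = f(L/D)V²/(2g) = 0.01361·(327/0.257)·3.913²/(2·9.81) = 13.52 m

h_f ≈ 13.5 m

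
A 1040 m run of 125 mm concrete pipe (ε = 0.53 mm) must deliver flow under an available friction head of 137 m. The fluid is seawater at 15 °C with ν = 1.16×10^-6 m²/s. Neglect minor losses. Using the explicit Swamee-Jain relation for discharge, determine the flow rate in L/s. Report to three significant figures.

Q ≈ 40.8 L/s

Swamee-Jain (Type II): Q = -0.965·√(gD⁵h_f/L)·ln[ε/(3.7D) + √(3.17ν²L/(gD³h_f))]
√(gD⁵h_f/L) = √(9.81·0.125⁵·137/1040) = 0.006280
ε/(3.7D) = 0.00115; √(3.17ν²L/(gD³h_f)) = 4.11×10^-5
Q = -0.965·0.006280·ln(0.001187) = 0.04082 m³/s
Check: V = 3.33 m/s, Re = 3.58×10^5, f = 0.02933, h_f = 138 m ≈ 137 m ✓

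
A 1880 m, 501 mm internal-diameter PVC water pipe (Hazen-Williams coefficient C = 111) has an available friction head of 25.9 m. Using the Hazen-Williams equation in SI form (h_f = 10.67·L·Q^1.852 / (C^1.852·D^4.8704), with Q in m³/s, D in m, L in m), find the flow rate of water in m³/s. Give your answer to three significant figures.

Q ≈ 0.497 m³/s

Rearranging: Q = [h_f·C^1.852·D^4.8704 / (10.67·L)]^(1/1.852)
Q = [25.9·111^1.852·0.501^4.8704 / (10.67·1880)]^0.540 = 0.4966 m³/s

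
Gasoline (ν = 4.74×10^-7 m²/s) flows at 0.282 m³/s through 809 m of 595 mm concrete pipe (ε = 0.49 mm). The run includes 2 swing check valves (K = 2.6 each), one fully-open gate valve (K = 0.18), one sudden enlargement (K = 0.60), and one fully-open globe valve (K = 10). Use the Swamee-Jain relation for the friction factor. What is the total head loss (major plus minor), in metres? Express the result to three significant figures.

V = 4Q/(πD²) = 1.014 m/s; V²/2g = 0.05243 m
Re = 1.27×10^6, ε/D = 8.24×10^-4 → f = 0.01910 (Swamee-Jain)
Major: h_f = f(L/D)·V²/2g = 0.01910·1360·0.05243 = 1.361 m
Minor: ΣK = 16.0; h_m = ΣK·V²/2g = 0.8378 m
Total H_L = 1.361 + 0.8378 = 2.199 m

H_L ≈ 2.20 m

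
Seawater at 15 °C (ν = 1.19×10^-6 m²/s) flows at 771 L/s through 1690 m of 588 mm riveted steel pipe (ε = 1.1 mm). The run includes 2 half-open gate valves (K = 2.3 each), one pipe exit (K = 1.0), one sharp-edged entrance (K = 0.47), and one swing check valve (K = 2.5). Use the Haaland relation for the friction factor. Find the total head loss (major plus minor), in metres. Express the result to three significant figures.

V = 4Q/(πD²) = 2.839 m/s; V²/2g = 0.4109 m
Re = 1.40×10^6, ε/D = 0.00187 → f = 0.02318 (Haaland)
Major: h_f = f(L/D)·V²/2g = 0.02318·2874·0.4109 = 27.37 m
Minor: ΣK = 8.57; h_m = ΣK·V²/2g = 3.521 m
Total H_L = 27.37 + 3.521 = 30.89 m

H_L ≈ 30.9 m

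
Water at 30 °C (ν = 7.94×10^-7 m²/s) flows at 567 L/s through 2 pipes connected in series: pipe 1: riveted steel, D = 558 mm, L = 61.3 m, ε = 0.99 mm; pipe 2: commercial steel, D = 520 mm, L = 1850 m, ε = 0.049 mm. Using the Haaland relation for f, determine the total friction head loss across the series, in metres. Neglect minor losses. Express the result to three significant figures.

H ≈ 17.1 m

Pipe 1: V = 2.319 m/s, Re = 1.63×10^6, ε/D = 0.00177, f = 0.02285, h_1 = f(L/D)V²/2g = 0.6877 m
Pipe 2: V = 2.670 m/s, Re = 1.75×10^6, ε/D = 9.42×10^-5, f = 0.01273, h_2 = f(L/D)V²/2g = 16.45 m
Series → Q common, losses add: H = Σh = 17.14 m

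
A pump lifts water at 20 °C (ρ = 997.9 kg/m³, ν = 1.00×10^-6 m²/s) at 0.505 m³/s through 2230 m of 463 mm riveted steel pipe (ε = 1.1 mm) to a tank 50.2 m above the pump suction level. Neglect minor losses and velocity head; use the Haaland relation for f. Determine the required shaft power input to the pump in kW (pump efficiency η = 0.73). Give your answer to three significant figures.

P_shaft ≈ 709 kW

V = 4Q/(πD²) = 2.999 m/s; Re = 1.39×10^6; ε/D = 0.00238; f = 0.02468
h_f = f(L/D)V²/2g = 54.52 m
Total head H = z + h_f = 50.2 + 54.52 = 104.7 m
P_hyd = ρgQH = 997.9·9.81·0.505·104.7 = 517.7 kW
P_shaft = P_hyd/η = 517.7/0.73 = 709.1 kW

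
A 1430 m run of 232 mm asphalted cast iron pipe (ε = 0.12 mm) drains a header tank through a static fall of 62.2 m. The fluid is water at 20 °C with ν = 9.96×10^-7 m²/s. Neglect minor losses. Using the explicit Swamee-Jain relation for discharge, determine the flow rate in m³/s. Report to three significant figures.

Q ≈ 0.142 m³/s

Swamee-Jain (Type II): Q = -0.965·√(gD⁵h_f/L)·ln[ε/(3.7D) + √(3.17ν²L/(gD³h_f))]
√(gD⁵h_f/L) = √(9.81·0.232⁵·62.2/1430) = 0.01693
ε/(3.7D) = 1.40×10^-4; √(3.17ν²L/(gD³h_f)) = 2.43×10^-5
Q = -0.965·0.01693·ln(1.641×10^-4) = 0.1424 m³/s
Check: V = 3.37 m/s, Re = 7.85×10^5, f = 0.01755, h_f = 62.6 m ≈ 62.2 m ✓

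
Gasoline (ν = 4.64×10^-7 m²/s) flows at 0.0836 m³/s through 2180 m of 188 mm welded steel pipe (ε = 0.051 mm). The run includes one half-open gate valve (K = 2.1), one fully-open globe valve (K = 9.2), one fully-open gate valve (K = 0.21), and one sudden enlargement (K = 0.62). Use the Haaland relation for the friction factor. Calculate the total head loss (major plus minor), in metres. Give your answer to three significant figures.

V = 4Q/(πD²) = 3.012 m/s; V²/2g = 0.4623 m
Re = 1.22×10^6, ε/D = 2.71×10^-4 → f = 0.01522 (Haaland)
Major: h_f = f(L/D)·V²/2g = 0.01522·11596·0.4623 = 81.58 m
Minor: ΣK = 12.1; h_m = ΣK·V²/2g = 5.607 m
Total H_L = 81.58 + 5.607 = 87.19 m

H_L ≈ 87.2 m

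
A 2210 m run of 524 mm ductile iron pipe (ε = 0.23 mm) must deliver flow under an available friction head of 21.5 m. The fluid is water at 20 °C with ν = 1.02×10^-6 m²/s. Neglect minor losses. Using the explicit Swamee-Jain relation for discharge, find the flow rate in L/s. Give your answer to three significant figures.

Swamee-Jain (Type II): Q = -0.965·√(gD⁵h_f/L)·ln[ε/(3.7D) + √(3.17ν²L/(gD³h_f))]
√(gD⁵h_f/L) = √(9.81·0.524⁵·21.5/2210) = 0.06140
ε/(3.7D) = 1.19×10^-4; √(3.17ν²L/(gD³h_f)) = 1.55×10^-5
Q = -0.965·0.06140·ln(1.341×10^-4) = 0.5283 m³/s
Check: V = 2.45 m/s, Re = 1.26×10^6, f = 0.01676, h_f = 21.6 m ≈ 21.5 m ✓

Q ≈ 528 L/s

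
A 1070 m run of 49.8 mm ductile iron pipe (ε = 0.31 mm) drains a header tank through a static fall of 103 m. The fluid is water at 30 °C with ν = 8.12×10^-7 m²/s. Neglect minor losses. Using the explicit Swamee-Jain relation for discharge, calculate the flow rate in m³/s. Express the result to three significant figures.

Swamee-Jain (Type II): Q = -0.965·√(gD⁵h_f/L)·ln[ε/(3.7D) + √(3.17ν²L/(gD³h_f))]
√(gD⁵h_f/L) = √(9.81·0.0498⁵·103/1070) = 5.378×10^-4
ε/(3.7D) = 0.00168; √(3.17ν²L/(gD³h_f)) = 1.34×10^-4
Q = -0.965·5.378×10^-4·ln(0.001816) = 0.003275 m³/s
Check: V = 1.68 m/s, Re = 1.03×10^5, f = 0.03353, h_f = 104 m ≈ 103 m ✓

Q ≈ 0.00328 m³/s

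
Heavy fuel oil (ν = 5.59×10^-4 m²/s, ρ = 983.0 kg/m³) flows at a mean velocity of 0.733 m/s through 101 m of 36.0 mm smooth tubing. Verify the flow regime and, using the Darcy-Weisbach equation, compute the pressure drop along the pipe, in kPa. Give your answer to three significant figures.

Re = VD/ν = 0.733·0.03600/5.59×10^-4 = 47.2 → laminar (Re < 2300)
f = 64/Re = 1.356
h_f = f(L/D)V²/(2g) = 1.356·(101/0.03600)·0.733²/(2·9.81) = 104.2 m
Δp = ρg·h_f = 983.0·9.81·104.2 = 1004 kPa

Δp ≈ 1000 kPa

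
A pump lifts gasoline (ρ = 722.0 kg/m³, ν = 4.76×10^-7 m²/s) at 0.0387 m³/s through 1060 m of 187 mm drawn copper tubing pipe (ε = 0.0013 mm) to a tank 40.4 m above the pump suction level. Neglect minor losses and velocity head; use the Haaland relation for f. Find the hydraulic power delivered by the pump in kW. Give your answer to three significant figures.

P_hyd ≈ 13.1 kW

V = 4Q/(πD²) = 1.409 m/s; Re = 5.54×10^5; ε/D = 6.95×10^-6; f = 0.01291
h_f = f(L/D)V²/2g = 7.407 m
Total head H = z + h_f = 40.4 + 7.407 = 47.81 m
P_hyd = ρgQH = 722.0·9.81·0.0387·47.81 = 13.10 kW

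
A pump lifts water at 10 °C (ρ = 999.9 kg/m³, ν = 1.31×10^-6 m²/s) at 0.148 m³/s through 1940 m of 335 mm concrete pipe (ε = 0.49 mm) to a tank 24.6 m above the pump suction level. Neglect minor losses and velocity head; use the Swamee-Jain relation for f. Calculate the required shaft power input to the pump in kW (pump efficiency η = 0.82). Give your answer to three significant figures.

V = 4Q/(πD²) = 1.679 m/s; Re = 4.29×10^5; ε/D = 0.00146; f = 0.02224
h_f = f(L/D)V²/2g = 18.51 m
Total head H = z + h_f = 24.6 + 18.51 = 43.11 m
P_hyd = ρgQH = 999.9·9.81·0.148·43.11 = 62.59 kW
P_shaft = P_hyd/η = 62.59/0.82 = 76.33 kW

P_shaft ≈ 76.3 kW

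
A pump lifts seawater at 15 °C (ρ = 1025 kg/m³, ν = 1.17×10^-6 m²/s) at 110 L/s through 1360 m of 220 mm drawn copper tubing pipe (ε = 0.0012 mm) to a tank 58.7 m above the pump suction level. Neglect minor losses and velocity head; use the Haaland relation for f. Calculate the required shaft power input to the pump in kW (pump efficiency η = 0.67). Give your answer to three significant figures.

P_shaft ≈ 153 kW

V = 4Q/(πD²) = 2.894 m/s; Re = 5.44×10^5; ε/D = 5.45×10^-6; f = 0.01293
h_f = f(L/D)V²/2g = 34.12 m
Total head H = z + h_f = 58.7 + 34.12 = 92.82 m
P_hyd = ρgQH = 1025·9.81·0.110·92.82 = 102.7 kW
P_shaft = P_hyd/η = 102.7/0.67 = 153.2 kW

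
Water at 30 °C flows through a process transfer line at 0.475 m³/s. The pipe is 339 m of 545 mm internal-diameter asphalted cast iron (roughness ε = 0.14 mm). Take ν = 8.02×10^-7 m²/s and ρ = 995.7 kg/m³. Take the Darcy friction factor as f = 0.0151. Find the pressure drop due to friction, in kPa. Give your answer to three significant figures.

V = 4Q/(πD²) = 4·0.475/(π·0.545²) = 2.036 m/s
h_f = f(L/D)V²/(2g) = 0.01510·(339/0.545)·2.036²/(2·9.81) = 1.985 m
Δp = ρg·h_f = 995.7·9.81·1.985 = 19.39 kPa

Δp ≈ 19.4 kPa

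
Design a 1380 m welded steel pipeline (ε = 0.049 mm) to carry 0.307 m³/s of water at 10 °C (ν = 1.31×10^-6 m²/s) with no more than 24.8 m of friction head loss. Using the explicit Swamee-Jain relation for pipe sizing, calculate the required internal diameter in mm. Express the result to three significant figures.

Swamee-Jain (Type III): D = 0.66·[ε^1.25·(LQ²/(gh_f))^4.75 + ν·Q^9.4·(L/(gh_f))^5.2]^0.04
LQ²/(gh_f) = 0.5346; L/(gh_f) = 5.672
Term 1 = ε^1.25·(…)^4.75 = 2.09×10^-7; Term 2 = ν·Q^9.4·(…)^5.2 = 1.64×10^-7
D = 0.66·(2.09×10^-7 + 1.64×10^-7)^0.04 = 0.3651 m = 365 mm
Check: V = 2.93 m/s, Re = 8.17×10^5, f = 0.01420, h_f = 23.5 m ≈ 24.8 m ✓

D ≈ 365 mm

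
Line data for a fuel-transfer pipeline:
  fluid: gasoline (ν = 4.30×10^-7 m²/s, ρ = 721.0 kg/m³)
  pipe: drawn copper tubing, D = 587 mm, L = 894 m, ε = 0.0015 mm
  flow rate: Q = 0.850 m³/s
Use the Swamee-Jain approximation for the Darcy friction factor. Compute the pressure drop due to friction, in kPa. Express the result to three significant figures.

V = 4Q/(πD²) = 4·0.850/(π·0.587²) = 3.141 m/s
Re = VD/ν = 3.141·0.587/4.30×10^-7 = 4.29×10^6 → turbulent
ε/D = 0.0015/587 = 2.56×10^-6
Swamee-Jain: f = 0.009375
h_f = f(L/D)V²/(2g) = 0.009375·(894/0.587)·3.141²/(2·9.81) = 7.179 m
Δp = ρg·h_f = 721.0·9.81·7.179 = 50.78 kPa

Δp ≈ 50.8 kPa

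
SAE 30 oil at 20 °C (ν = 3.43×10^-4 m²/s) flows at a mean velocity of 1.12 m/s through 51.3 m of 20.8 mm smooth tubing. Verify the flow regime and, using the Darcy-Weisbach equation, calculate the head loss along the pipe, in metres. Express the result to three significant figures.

Re = VD/ν = 1.12·0.02080/3.43×10^-4 = 67.9 → laminar (Re < 2300)
f = 64/Re = 0.9423
h_f = f(L/D)V²/(2g) = 0.9423·(51.3/0.02080)·1.12²/(2·9.81) = 148.6 m

h_f ≈ 149 m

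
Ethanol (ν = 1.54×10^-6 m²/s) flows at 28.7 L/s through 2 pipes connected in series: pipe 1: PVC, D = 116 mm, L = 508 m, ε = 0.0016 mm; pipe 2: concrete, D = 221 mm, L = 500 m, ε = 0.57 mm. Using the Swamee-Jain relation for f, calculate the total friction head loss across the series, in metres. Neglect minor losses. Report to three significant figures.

Pipe 1: V = 2.716 m/s, Re = 2.05×10^5, ε/D = 1.38×10^-5, f = 0.01559, h_1 = f(L/D)V²/2g = 25.67 m
Pipe 2: V = 0.7482 m/s, Re = 1.07×10^5, ε/D = 0.00258, f = 0.02667, h_2 = f(L/D)V²/2g = 1.721 m
Series → Q common, losses add: H = Σh = 27.39 m

H ≈ 27.4 m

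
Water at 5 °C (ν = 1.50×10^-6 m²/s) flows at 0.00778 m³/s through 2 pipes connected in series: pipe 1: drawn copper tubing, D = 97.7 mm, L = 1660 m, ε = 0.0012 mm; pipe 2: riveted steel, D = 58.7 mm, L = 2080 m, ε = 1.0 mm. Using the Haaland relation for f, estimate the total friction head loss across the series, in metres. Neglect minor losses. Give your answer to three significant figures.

Pipe 1: V = 1.038 m/s, Re = 6.76×10^4, ε/D = 1.23×10^-5, f = 0.01941, h_1 = f(L/D)V²/2g = 18.10 m
Pipe 2: V = 2.875 m/s, Re = 1.13×10^5, ε/D = 0.0170, f = 0.04624, h_2 = f(L/D)V²/2g = 690.2 m
Series → Q common, losses add: H = Σh = 708.3 m

H ≈ 708 m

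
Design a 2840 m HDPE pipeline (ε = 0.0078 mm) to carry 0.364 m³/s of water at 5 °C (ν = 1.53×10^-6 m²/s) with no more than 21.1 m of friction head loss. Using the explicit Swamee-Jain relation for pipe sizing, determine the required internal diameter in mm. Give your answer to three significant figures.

D ≈ 457 mm

Swamee-Jain (Type III): D = 0.66·[ε^1.25·(LQ²/(gh_f))^4.75 + ν·Q^9.4·(L/(gh_f))^5.2]^0.04
LQ²/(gh_f) = 1.818; L/(gh_f) = 13.72
Term 1 = ε^1.25·(…)^4.75 = 7.05×10^-6; Term 2 = ν·Q^9.4·(…)^5.2 = 9.40×10^-5
D = 0.66·(7.05×10^-6 + 9.40×10^-5)^0.04 = 0.4568 m = 457 mm
Check: V = 2.22 m/s, Re = 6.63×10^5, f = 0.01277, h_f = 20.0 m ≈ 21.1 m ✓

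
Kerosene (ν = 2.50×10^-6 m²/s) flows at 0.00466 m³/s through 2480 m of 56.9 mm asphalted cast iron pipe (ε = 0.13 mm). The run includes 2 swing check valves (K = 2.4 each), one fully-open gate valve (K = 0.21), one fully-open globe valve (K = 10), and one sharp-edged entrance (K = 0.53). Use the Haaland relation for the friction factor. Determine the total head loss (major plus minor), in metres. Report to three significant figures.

H_L ≈ 207 m

V = 4Q/(πD²) = 1.833 m/s; V²/2g = 0.1712 m
Re = 4.17×10^4, ε/D = 0.00228 → f = 0.02738 (Haaland)
Major: h_f = f(L/D)·V²/2g = 0.02738·43585·0.1712 = 204.3 m
Minor: ΣK = 15.5; h_m = ΣK·V²/2g = 2.660 m
Total H_L = 204.3 + 2.660 = 207.0 m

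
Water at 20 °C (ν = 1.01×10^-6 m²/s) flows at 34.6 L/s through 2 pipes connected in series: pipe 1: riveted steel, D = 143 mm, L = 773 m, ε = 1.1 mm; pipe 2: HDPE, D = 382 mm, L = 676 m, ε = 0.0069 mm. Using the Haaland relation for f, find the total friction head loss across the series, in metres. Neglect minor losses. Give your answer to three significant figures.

Pipe 1: V = 2.154 m/s, Re = 3.05×10^5, ε/D = 0.00769, f = 0.03504, h_1 = f(L/D)V²/2g = 44.80 m
Pipe 2: V = 0.3019 m/s, Re = 1.14×10^5, ε/D = 1.81×10^-5, f = 0.01742, h_2 = f(L/D)V²/2g = 0.1432 m
Series → Q common, losses add: H = Σh = 44.95 m

H ≈ 44.9 m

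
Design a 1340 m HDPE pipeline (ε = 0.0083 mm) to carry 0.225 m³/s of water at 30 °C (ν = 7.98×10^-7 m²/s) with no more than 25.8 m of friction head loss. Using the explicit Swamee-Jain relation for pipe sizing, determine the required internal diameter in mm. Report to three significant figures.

Swamee-Jain (Type III): D = 0.66·[ε^1.25·(LQ²/(gh_f))^4.75 + ν·Q^9.4·(L/(gh_f))^5.2]^0.04
LQ²/(gh_f) = 0.2680; L/(gh_f) = 5.294
Term 1 = ε^1.25·(…)^4.75 = 8.56×10^-10; Term 2 = ν·Q^9.4·(…)^5.2 = 3.77×10^-9
D = 0.66·(8.56×10^-10 + 3.77×10^-9)^0.04 = 0.3063 m = 306 mm
Check: V = 3.05 m/s, Re = 1.17×10^6, f = 0.01199, h_f = 24.9 m ≈ 25.8 m ✓

D ≈ 306 mm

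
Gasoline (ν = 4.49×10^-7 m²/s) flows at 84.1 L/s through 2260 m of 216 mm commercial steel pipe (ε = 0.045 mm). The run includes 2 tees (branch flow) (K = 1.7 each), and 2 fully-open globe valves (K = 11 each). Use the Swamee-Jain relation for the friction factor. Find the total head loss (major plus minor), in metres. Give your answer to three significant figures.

H_L ≈ 48.3 m

V = 4Q/(πD²) = 2.295 m/s; V²/2g = 0.2685 m
Re = 1.10×10^6, ε/D = 2.08×10^-4 → f = 0.01478 (Swamee-Jain)
Major: h_f = f(L/D)·V²/2g = 0.01478·10463·0.2685 = 41.53 m
Minor: ΣK = 25.4; h_m = ΣK·V²/2g = 6.819 m
Total H_L = 41.53 + 6.819 = 48.34 m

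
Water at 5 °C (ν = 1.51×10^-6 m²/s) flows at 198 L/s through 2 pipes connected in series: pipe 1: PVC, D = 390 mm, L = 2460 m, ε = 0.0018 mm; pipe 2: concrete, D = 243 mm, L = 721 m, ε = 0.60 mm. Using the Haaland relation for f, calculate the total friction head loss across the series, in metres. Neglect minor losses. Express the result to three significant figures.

Pipe 1: V = 1.657 m/s, Re = 4.28×10^5, ε/D = 4.62×10^-6, f = 0.01348, h_1 = f(L/D)V²/2g = 11.90 m
Pipe 2: V = 4.269 m/s, Re = 6.87×10^5, ε/D = 0.00247, f = 0.02504, h_2 = f(L/D)V²/2g = 69.03 m
Series → Q common, losses add: H = Σh = 80.94 m

H ≈ 80.9 m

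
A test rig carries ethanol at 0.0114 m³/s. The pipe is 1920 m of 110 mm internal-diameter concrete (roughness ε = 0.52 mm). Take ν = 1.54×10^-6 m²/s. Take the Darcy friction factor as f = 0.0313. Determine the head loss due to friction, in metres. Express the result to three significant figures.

h_f ≈ 40.1 m

V = 4Q/(πD²) = 4·0.0114/(π·0.110²) = 1.200 m/s
h_f = f(L/D)V²/(2g) = 0.03130·(1920/0.110)·1.200²/(2·9.81) = 40.07 m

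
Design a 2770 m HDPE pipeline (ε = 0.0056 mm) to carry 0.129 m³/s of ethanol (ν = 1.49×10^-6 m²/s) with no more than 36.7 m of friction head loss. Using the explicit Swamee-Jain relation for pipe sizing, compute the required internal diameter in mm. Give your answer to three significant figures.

D ≈ 274 mm

Swamee-Jain (Type III): D = 0.66·[ε^1.25·(LQ²/(gh_f))^4.75 + ν·Q^9.4·(L/(gh_f))^5.2]^0.04
LQ²/(gh_f) = 0.1280; L/(gh_f) = 7.694
Term 1 = ε^1.25·(…)^4.75 = 1.57×10^-11; Term 2 = ν·Q^9.4·(…)^5.2 = 2.63×10^-10
D = 0.66·(1.57×10^-11 + 2.63×10^-10)^0.04 = 0.2738 m = 274 mm
Check: V = 2.19 m/s, Re = 4.03×10^5, f = 0.01390, h_f = 34.4 m ≈ 36.7 m ✓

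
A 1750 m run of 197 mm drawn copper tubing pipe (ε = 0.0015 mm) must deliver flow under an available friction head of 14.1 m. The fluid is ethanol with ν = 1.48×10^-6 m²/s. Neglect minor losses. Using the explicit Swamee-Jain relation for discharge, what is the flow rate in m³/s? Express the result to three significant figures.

Q ≈ 0.0426 m³/s

Swamee-Jain (Type II): Q = -0.965·√(gD⁵h_f/L)·ln[ε/(3.7D) + √(3.17ν²L/(gD³h_f))]
√(gD⁵h_f/L) = √(9.81·0.197⁵·14.1/1750) = 0.004843
ε/(3.7D) = 2.06×10^-6; √(3.17ν²L/(gD³h_f)) = 1.07×10^-4
Q = -0.965·0.004843·ln(1.093×10^-4) = 0.04263 m³/s
Check: V = 1.40 m/s, Re = 1.86×10^5, f = 0.01582, h_f = 14.0 m ≈ 14.1 m ✓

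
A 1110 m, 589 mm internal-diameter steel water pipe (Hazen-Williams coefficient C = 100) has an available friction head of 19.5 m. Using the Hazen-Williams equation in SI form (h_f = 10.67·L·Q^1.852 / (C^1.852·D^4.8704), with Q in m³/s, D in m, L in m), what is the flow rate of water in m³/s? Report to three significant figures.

Rearranging: Q = [h_f·C^1.852·D^4.8704 / (10.67·L)]^(1/1.852)
Q = [19.5·100^1.852·0.589^4.8704 / (10.67·1110)]^0.540 = 0.7807 m³/s

Q ≈ 0.781 m³/s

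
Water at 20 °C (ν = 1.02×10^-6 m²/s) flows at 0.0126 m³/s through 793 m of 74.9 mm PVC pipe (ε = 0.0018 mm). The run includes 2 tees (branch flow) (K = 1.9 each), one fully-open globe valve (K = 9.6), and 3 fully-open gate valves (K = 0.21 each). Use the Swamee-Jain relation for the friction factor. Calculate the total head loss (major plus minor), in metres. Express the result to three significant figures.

H_L ≈ 74.7 m

V = 4Q/(πD²) = 2.860 m/s; V²/2g = 0.4168 m
Re = 2.10×10^5, ε/D = 2.40×10^-5 → f = 0.01561 (Swamee-Jain)
Major: h_f = f(L/D)·V²/2g = 0.01561·10587·0.4168 = 68.89 m
Minor: ΣK = 14.0; h_m = ΣK·V²/2g = 5.848 m
Total H_L = 68.89 + 5.848 = 74.74 m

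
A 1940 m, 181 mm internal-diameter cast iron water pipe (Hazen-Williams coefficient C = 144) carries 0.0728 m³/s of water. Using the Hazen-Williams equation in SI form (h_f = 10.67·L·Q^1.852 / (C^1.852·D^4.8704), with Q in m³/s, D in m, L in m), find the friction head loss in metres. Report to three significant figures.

h_f ≈ 67.1 m

h_f = 10.67·1940·0.0728^1.852 / (144^1.852·0.181^4.8704) = 67.10 m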